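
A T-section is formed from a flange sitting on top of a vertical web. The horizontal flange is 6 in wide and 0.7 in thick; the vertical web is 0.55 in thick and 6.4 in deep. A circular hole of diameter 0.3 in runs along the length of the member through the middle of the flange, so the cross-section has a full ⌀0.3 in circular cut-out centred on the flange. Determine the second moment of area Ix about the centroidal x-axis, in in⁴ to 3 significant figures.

Ix ≈ 36.1 in⁴

Treat the section as a set of non-overlapping primitives; coordinates are from the bounding-box lower-left.
Flange: 6 × 0.7, A = 4.2 in², y = 6.75 in, Ī = 0.1715 in⁴.
Web: 0.55 × 6.4, A = 3.52 in², y = 3.2 in, Ī = 12.015 in⁴.
Hole (subtracted): ⌀0.3, A = 0.070686 in², y = 6.75 in, Ī = 0.00039761 in⁴.
Centroid: ȳ = ΣA·y / ΣA = 5.1164 in.
Transfer each piece to the centroidal x-axis using Ī + A·d² with d = y − 5.1164:
  flange: d = 1.6336 in → contributes +11.38 in⁴
  web: d = -1.9164 in → contributes +24.942 in⁴
  hole: d = 1.6336 in → contributes −0.18904 in⁴
Total I = 36.133 in⁴.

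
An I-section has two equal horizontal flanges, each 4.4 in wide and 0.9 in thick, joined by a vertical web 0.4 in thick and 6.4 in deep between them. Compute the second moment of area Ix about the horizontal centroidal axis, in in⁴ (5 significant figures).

Decompose the section into non-overlapping parts with the origin at the bottom-left of its bounding rectangle.
Bottom flange: 4.4 × 0.9, A = 3.96 in², y = 0.45 in, Ī = 0.2673 in⁴.
Web: 0.4 × 6.4, A = 2.56 in², y = 4.1 in, Ī = 8.738133 in⁴.
Top flange: 4.4 × 0.9, A = 3.96 in², y = 7.75 in, Ī = 0.2673 in⁴.
By symmetry the centroid is at mid-height, ȳ = 4.1 in.
Transfer each piece to the horizontal centroidal axis using Ī + A·d² with d = y − 4.1:
  bottom flange: d = -3.65 in → contributes +53.0244 in⁴
  web: d = 0 in → contributes +8.738133 in⁴
  top flange: d = 3.65 in → contributes +53.0244 in⁴
Total I = 114.7869 in⁴.

Ix ≈ 114.79 in⁴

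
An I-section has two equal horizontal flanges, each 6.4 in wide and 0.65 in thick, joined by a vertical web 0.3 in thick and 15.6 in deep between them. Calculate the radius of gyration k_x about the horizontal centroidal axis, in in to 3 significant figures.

k_x ≈ 7.04 in

Treat the section as a set of non-overlapping primitives; coordinates are from the bounding-box lower-left.
Bottom flange: 6.4 × 0.65, A = 4.16 in², y = 0.325 in, Ī = 0.14647 in⁴.
Web: 0.3 × 15.6, A = 4.68 in², y = 8.45 in, Ī = 94.91 in⁴.
Top flange: 6.4 × 0.65, A = 4.16 in², y = 16.575 in, Ī = 0.14647 in⁴.
By symmetry the centroid is at mid-height, ȳ = 8.45 in.
Transfer each piece to the horizontal centroidal axis using Ī + A·d² with d = y − 8.45:
  bottom flange: d = -8.125 in → contributes +274.77 in⁴
  web: d = 0 in → contributes +94.91 in⁴
  top flange: d = 8.125 in → contributes +274.77 in⁴
Total I = 644.45 in⁴.
Radius of gyration: k = √(I/A) = √(644.45 / 13) = 7.0408 in.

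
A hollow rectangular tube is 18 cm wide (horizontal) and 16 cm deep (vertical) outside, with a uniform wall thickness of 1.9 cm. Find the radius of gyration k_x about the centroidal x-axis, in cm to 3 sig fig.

Break the section into simple shapes (no overlaps), measuring from the bottom-left corner of the bounding box.
Outer rectangle: 18 × 16, A = 288 cm², y = 8 cm, Ī = 6 144 cm⁴.
Inner void (subtracted): 14.2 × 12.2, A = 173.24 cm², y = 8 cm, Ī = 2148.8 cm⁴.
By symmetry the centroid is at mid-height, ȳ = 8 cm.
All pieces are centred on the centroidal x-axis, so I = ΣĪ (holes subtracted) = 3995.2 cm⁴.
Radius of gyration: k = √(I/A) = √(3995.2 / 114.76) = 5.9003 cm.

k_x ≈ 5.90 cm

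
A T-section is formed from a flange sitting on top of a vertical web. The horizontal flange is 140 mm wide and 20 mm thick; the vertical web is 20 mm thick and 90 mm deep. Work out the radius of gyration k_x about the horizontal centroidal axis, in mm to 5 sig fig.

Split into non-overlapping primitives; take the origin at the lower-left of the bounding box.
Flange: 140 × 20, A = 2 800 mm², y = 100 mm, Ī = 93333.33 mm⁴.
Web: 20 × 90, A = 1 800 mm², y = 45 mm, Ī = 1 215 000 mm⁴.
Centroid: ȳ = ΣA·y / ΣA = 78.47826 mm.
Transfer each piece to the horizontal centroidal axis using Ī + A·d² with d = y − 78.47826:
  flange: d = 21.52174 mm → contributes +1 390 252 mm⁴
  web: d = -33.47826 mm → contributes +3 232 429 mm⁴
Total I = 4 622 681 mm⁴.
Radius of gyration: k = √(I/A) = √(4 622 681 / 4 600) = 31.70064 mm.

k_x ≈ 31.701 mm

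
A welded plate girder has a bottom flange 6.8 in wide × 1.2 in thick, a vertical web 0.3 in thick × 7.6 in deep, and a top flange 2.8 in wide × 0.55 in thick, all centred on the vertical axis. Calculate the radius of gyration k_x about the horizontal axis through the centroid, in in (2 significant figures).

k_x ≈ 3.2 in

Split into non-overlapping primitives; take the origin at the lower-left of the bounding box.
Bottom plate: 6.8 × 1.2, A = 8.16 in², y = 0.6 in, Ī = 0.9792 in⁴.
Web plate: 0.3 × 7.6, A = 2.28 in², y = 5 in, Ī = 10.97 in⁴.
Top plate: 2.8 × 0.55, A = 1.54 in², y = 9.075 in, Ī = 0.03882 in⁴.
Centroid: ȳ = ΣA·y / ΣA = 2.527 in.
Transfer each piece to the horizontal axis through the centroid using Ī + A·d² with d = y − 2.527:
  bottom plate: d = -1.927 in → contributes +31.27 in⁴
  web plate: d = 2.473 in → contributes +24.92 in⁴
  top plate: d = 6.548 in → contributes +66.07 in⁴
Total I = 122.3 in⁴.
Radius of gyration: k = √(I/A) = √(122.3 / 11.98) = 3.195 in.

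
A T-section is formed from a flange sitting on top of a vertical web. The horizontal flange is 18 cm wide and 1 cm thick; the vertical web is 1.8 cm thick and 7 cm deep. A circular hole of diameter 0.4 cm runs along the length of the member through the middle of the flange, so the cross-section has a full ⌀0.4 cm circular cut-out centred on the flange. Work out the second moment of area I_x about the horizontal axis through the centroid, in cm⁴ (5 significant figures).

Break the section into simple shapes (no overlaps), measuring from the bottom-left corner of the bounding box.
Flange: 18 × 1, A = 18 cm², y = 7.5 cm, Ī = 1.5 cm⁴.
Web: 1.8 × 7, A = 12.6 cm², y = 3.5 cm, Ī = 51.45 cm⁴.
Hole (subtracted): ⌀0.4, A = 0.1256637 cm², y = 7.5 cm, Ī = 0.001256637 cm⁴.
Centroid: ȳ = ΣA·y / ΣA = 5.846149 cm.
Transfer each piece to the horizontal axis through the centroid using Ī + A·d² with d = y − 5.846149:
  flange: d = 1.653851 cm → contributes +50.73399 cm⁴
  web: d = -2.346149 cm → contributes +120.8057 cm⁴
  hole: d = 1.653851 cm → contributes −0.3449748 cm⁴
Total I = 171.1947 cm⁴.

I_x ≈ 171.19 cm⁴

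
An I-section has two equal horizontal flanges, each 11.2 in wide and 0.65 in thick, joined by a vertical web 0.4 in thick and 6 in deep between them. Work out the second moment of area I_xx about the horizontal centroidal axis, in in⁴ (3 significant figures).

Decompose the section into non-overlapping parts with the origin at the bottom-left of its bounding rectangle.
Bottom flange: 11.2 × 0.65, A = 7.28 in², y = 0.325 in, Ī = 0.25632 in⁴.
Web: 0.4 × 6, A = 2.4 in², y = 3.65 in, Ī = 7.2 in⁴.
Top flange: 11.2 × 0.65, A = 7.28 in², y = 6.975 in, Ī = 0.25632 in⁴.
By symmetry the centroid is at mid-height, ȳ = 3.65 in.
Transfer each piece to the horizontal centroidal axis using Ī + A·d² with d = y − 3.65:
  bottom flange: d = -3.325 in → contributes +80.741 in⁴
  web: d = 0 in → contributes +7.2 in⁴
  top flange: d = 3.325 in → contributes +80.741 in⁴
Total I = 168.68 in⁴.

I_xx ≈ 169 in⁴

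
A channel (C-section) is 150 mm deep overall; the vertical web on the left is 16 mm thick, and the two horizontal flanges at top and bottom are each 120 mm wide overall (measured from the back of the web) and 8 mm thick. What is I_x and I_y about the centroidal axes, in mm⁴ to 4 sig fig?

Break the section into simple shapes (no overlaps), measuring from the bottom-left corner of the bounding box.
Web: 16 × 150, A = 2 400 mm², y = 75 mm, Ī = 4 500 000 mm⁴.
Top flange (beyond web): 104 × 8, A = 832 mm², y = 146 mm, Ī = 4437.33 mm⁴.
Bottom flange (beyond web): 104 × 8, A = 832 mm², y = 4 mm, Ī = 4437.33 mm⁴.
By symmetry the centroid is at mid-height, ȳ = 75 mm.
Transfer each piece to the centroidal x-axis using Ī + A·d² with d = y − 75:
  web: d = 0 mm → contributes +4 500 000 mm⁴
  top flange (beyond web): d = 71 mm → contributes +4 198 549 mm⁴
  bottom flange (beyond web): d = -71 mm → contributes +4 198 549 mm⁴
Total I = 12 897 099 mm⁴.
For the y-axis: x̄ = 32.5669 mm.
Repeating about the centroidal y-axis gives I_y = 5 088 656 mm⁴.

I_x ≈ 1.290 × 10⁷ mm⁴, I_y ≈ 5.089 × 10⁶ mm⁴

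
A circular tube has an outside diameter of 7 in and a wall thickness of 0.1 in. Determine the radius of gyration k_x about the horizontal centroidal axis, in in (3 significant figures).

k_x ≈ 2.44 in

Break the section into simple shapes (no overlaps), measuring from the bottom-left corner of the bounding box.
Outer circle: ⌀7, A = 38.485 in², y = 3.5 in, Ī = 117.86 in⁴.
Bore (subtracted): ⌀6.8, A = 36.317 in², y = 3.5 in, Ī = 104.96 in⁴.
By symmetry the centroid is at mid-height, ȳ = 3.5 in.
All pieces are centred on the horizontal centroidal axis, so I = ΣĪ (holes subtracted) = 12.903 in⁴.
Radius of gyration: k = √(I/A) = √(12.903 / 2.1677) = 2.4398 in.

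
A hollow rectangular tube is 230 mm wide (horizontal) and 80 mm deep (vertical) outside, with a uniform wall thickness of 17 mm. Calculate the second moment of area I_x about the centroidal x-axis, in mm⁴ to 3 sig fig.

I_x ≈ 8.22 × 10⁶ mm⁴

Decompose the section into non-overlapping parts with the origin at the bottom-left of its bounding rectangle.
Outer rectangle: 230 × 80, A = 18 400 mm², y = 40 mm, Ī = 9 813 333 mm⁴.
Inner void (subtracted): 196 × 46, A = 9 016 mm², y = 40 mm, Ī = 1 589 821 mm⁴.
By symmetry the centroid is at mid-height, ȳ = 40 mm.
All pieces are centred on the centroidal x-axis, so I = ΣĪ (holes subtracted) = 8 223 512 mm⁴.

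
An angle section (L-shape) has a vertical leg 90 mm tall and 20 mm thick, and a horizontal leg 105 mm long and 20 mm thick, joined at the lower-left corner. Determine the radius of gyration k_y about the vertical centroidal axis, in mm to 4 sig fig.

Treat the section as a set of non-overlapping primitives; coordinates are from the bounding-box lower-left.
Vertical leg: 20 × 90, A = 1 800 mm², x = 10 mm, Ī = 60 000 mm⁴.
Horizontal leg (remainder): 85 × 20, A = 1 700 mm², x = 62.5 mm, Ī = 1 023 542 mm⁴.
Centroid: x̄ = ΣA·x / ΣA = 35.5 mm.
Transfer each piece to the vertical centroidal axis using Ī + A·d² with d = x − 35.5:
  vertical leg: d = -25.5 mm → contributes +1 230 450 mm⁴
  horizontal leg (remainder): d = 27 mm → contributes +2 262 842 mm⁴
Total I = 3 493 292 mm⁴.
Radius of gyration: k = √(I/A) = √(3 493 292 / 3 500) = 31.5925 mm.

k_y ≈ 31.59 mm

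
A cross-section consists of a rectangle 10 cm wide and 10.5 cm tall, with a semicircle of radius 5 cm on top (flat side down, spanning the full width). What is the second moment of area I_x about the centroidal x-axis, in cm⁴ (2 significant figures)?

I_x ≈ 2600 cm⁴

Treat the section as a set of non-overlapping primitives; coordinates are from the bounding-box lower-left.
Rectangular body: 10 × 10.5, A = 105 cm², y = 5.25 cm, Ī = 964.7 cm⁴.
Semicircular cap: semicircle r = 5, A = 39.27 cm², y = 12.62 cm, Ī = 68.6 cm⁴.
Centroid: ȳ = ΣA·y / ΣA = 7.257 cm.
Transfer each piece to the centroidal x-axis using Ī + A·d² with d = y − 7.257:
  rectangular body: d = -2.007 cm → contributes +1 387 cm⁴
  semicircular cap: d = 5.365 cm → contributes +1 199 cm⁴
Total I = 2 587 cm⁴.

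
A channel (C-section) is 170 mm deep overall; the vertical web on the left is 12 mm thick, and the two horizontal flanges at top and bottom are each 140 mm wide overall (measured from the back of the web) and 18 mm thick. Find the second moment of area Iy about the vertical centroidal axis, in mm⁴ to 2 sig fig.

Treat the section as a set of non-overlapping primitives; coordinates are from the bounding-box lower-left.
Web: 12 × 170, A = 2 040 mm², x = 6 mm, Ī = 24 480 mm⁴.
Top flange (beyond web): 128 × 18, A = 2 304 mm², x = 76 mm, Ī = 3 145 728 mm⁴.
Bottom flange (beyond web): 128 × 18, A = 2 304 mm², x = 76 mm, Ī = 3 145 728 mm⁴.
Centroid: x̄ = ΣA·x / ΣA = 54.52 mm.
Transfer each piece to the vertical centroidal axis using Ī + A·d² with d = x − 54.52:
  web: d = -48.52 mm → contributes +4 827 000 mm⁴
  top flange (beyond web): d = 21.48 mm → contributes +4 208 786 mm⁴
  bottom flange (beyond web): d = 21.48 mm → contributes +4 208 786 mm⁴
Total I = 13 244 571 mm⁴.

Iy ≈ 1.3 × 10⁷ mm⁴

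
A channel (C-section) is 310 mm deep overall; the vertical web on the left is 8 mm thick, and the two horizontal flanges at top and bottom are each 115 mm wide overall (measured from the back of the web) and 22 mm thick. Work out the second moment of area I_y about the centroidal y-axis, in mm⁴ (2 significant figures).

Break the section into simple shapes (no overlaps), measuring from the bottom-left corner of the bounding box.
Web: 8 × 310, A = 2 480 mm², x = 4 mm, Ī = 13 227 mm⁴.
Top flange (beyond web): 107 × 22, A = 2 354 mm², x = 61.5 mm, Ī = 2 245 912 mm⁴.
Bottom flange (beyond web): 107 × 22, A = 2 354 mm², x = 61.5 mm, Ī = 2 245 912 mm⁴.
Centroid: x̄ = ΣA·x / ΣA = 41.66 mm.
Transfer each piece to the centroidal y-axis using Ī + A·d² with d = x − 41.66:
  web: d = -37.66 mm → contributes +3 530 808 mm⁴
  top flange (beyond web): d = 19.84 mm → contributes +3 172 378 mm⁴
  bottom flange (beyond web): d = 19.84 mm → contributes +3 172 378 mm⁴
Total I = 9 875 564 mm⁴.

I_y ≈ 9.9 × 10⁶ mm⁴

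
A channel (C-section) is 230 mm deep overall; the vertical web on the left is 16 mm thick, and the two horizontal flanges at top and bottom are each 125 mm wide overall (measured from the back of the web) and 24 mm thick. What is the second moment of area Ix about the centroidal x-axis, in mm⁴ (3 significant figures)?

Split into non-overlapping primitives; take the origin at the lower-left of the bounding box.
Web: 16 × 230, A = 3 680 mm², y = 115 mm, Ī = 16 222 667 mm⁴.
Top flange (beyond web): 109 × 24, A = 2 616 mm², y = 218 mm, Ī = 125 568 mm⁴.
Bottom flange (beyond web): 109 × 24, A = 2 616 mm², y = 12 mm, Ī = 125 568 mm⁴.
By symmetry the centroid is at mid-height, ȳ = 115 mm.
Transfer each piece to the centroidal x-axis using Ī + A·d² with d = y − 115:
  web: d = 0 mm → contributes +16 222 667 mm⁴
  top flange (beyond web): d = 103 mm → contributes +27 878 712 mm⁴
  bottom flange (beyond web): d = -103 mm → contributes +27 878 712 mm⁴
Total I = 71 980 091 mm⁴.

Ix ≈ 7.20 × 10⁷ mm⁴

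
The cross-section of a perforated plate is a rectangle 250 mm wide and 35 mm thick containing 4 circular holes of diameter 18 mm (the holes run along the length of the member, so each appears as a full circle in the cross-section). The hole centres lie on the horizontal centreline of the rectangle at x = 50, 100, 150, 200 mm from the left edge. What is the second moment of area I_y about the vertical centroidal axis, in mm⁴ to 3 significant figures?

Split into non-overlapping primitives; take the origin at the lower-left of the bounding box.
Plate: 250 × 35, A = 8 750 mm², x = 125 mm, Ī = 45 572 917 mm⁴.
Hole 1 (subtracted): ⌀18, A = 254.47 mm², x = 50 mm, Ī = 5 153 mm⁴.
Hole 2 (subtracted): ⌀18, A = 254.47 mm², x = 100 mm, Ī = 5 153 mm⁴.
Hole 3 (subtracted): ⌀18, A = 254.47 mm², x = 150 mm, Ī = 5 153 mm⁴.
Hole 4 (subtracted): ⌀18, A = 254.47 mm², x = 200 mm, Ī = 5 153 mm⁴.
By symmetry the centroid is at mid-width, x̄ = 125 mm.
Transfer each piece to the vertical centroidal axis using Ī + A·d² with d = x − 125:
  plate: d = 0 mm → contributes +45 572 917 mm⁴
  hole 1: d = -75 mm → contributes −1 436 541 mm⁴
  hole 2: d = -25 mm → contributes −164 196 mm⁴
  hole 3: d = 25 mm → contributes −164 196 mm⁴
  hole 4: d = 75 mm → contributes −1 436 541 mm⁴
Total I = 42 371 442 mm⁴.

I_y ≈ 4.24 × 10⁷ mm⁴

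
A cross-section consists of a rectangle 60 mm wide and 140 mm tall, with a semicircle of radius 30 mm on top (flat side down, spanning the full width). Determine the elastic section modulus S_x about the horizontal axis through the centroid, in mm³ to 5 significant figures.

S_x ≈ 2.5080 × 10⁵ mm³

Break the section into simple shapes (no overlaps), measuring from the bottom-left corner of the bounding box.
Rectangular body: 60 × 140, A = 8 400 mm², y = 70 mm, Ī = 13 720 000 mm⁴.
Semicircular cap: semicircle r = 30, A = 1413.717 mm², y = 152.7324 mm, Ī = 88903.14 mm⁴.
Centroid: ȳ = ΣA·y / ΣA = 81.91803 mm.
Transfer each piece to the horizontal axis through the centroid using Ī + A·d² with d = y − 81.91803:
  rectangular body: d = -11.91803 mm → contributes +14 913 131 mm⁴
  semicircular cap: d = 70.81437 mm → contributes +7 178 232 mm⁴
Total I = 22 091 363 mm⁴.
Extreme fibre distance c = 88.08197 mm; S = I/c = 250804.6 mm³.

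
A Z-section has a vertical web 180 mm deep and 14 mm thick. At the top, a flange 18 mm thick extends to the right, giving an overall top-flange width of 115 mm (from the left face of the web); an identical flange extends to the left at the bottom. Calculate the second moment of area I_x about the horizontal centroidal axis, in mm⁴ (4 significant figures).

Break the section into simple shapes (no overlaps), measuring from the bottom-left corner of the bounding box.
Web: 14 × 180, A = 2 520 mm², y = 90 mm, Ī = 6 804 000 mm⁴.
Top flange (beyond web): 101 × 18, A = 1 818 mm², y = 171 mm, Ī = 49 086 mm⁴.
Bottom flange (beyond web): 101 × 18, A = 1 818 mm², y = 9 mm, Ī = 49 086 mm⁴.
Centroid: ȳ = ΣA·y / ΣA = 90 mm.
Transfer each piece to the horizontal centroidal axis using Ī + A·d² with d = y − 90:
  web: d = 0 mm → contributes +6 804 000 mm⁴
  top flange (beyond web): d = 81 mm → contributes +11 976 984 mm⁴
  bottom flange (beyond web): d = -81 mm → contributes +11 976 984 mm⁴
Total I = 30 757 968 mm⁴.

I_x ≈ 3.076 × 10⁷ mm⁴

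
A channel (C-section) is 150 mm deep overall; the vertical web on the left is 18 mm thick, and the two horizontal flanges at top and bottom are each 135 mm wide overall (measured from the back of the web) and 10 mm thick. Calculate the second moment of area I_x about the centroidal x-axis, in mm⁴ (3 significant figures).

Decompose the section into non-overlapping parts with the origin at the bottom-left of its bounding rectangle.
Web: 18 × 150, A = 2 700 mm², y = 75 mm, Ī = 5 062 500 mm⁴.
Top flange (beyond web): 117 × 10, A = 1 170 mm², y = 145 mm, Ī = 9 750 mm⁴.
Bottom flange (beyond web): 117 × 10, A = 1 170 mm², y = 5 mm, Ī = 9 750 mm⁴.
By symmetry the centroid is at mid-height, ȳ = 75 mm.
Transfer each piece to the centroidal x-axis using Ī + A·d² with d = y − 75:
  web: d = 0 mm → contributes +5 062 500 mm⁴
  top flange (beyond web): d = 70 mm → contributes +5 742 750 mm⁴
  bottom flange (beyond web): d = -70 mm → contributes +5 742 750 mm⁴
Total I = 16 548 000 mm⁴.

I_x ≈ 1.65 × 10⁷ mm⁴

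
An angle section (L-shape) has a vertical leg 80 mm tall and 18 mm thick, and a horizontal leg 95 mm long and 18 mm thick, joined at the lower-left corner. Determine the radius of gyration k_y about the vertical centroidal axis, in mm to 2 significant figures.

k_y ≈ 29 mm

Treat the section as a set of non-overlapping primitives; coordinates are from the bounding-box lower-left.
Vertical leg: 18 × 80, A = 1 440 mm², x = 9 mm, Ī = 38 880 mm⁴.
Horizontal leg (remainder): 77 × 18, A = 1 386 mm², x = 56.5 mm, Ī = 684 800 mm⁴.
Centroid: x̄ = ΣA·x / ΣA = 32.3 mm.
Transfer each piece to the vertical centroidal axis using Ī + A·d² with d = x − 32.3:
  vertical leg: d = -23.3 mm → contributes +820 385 mm⁴
  horizontal leg (remainder): d = 24.2 mm → contributes +1 496 753 mm⁴
Total I = 2 317 138 mm⁴.
Radius of gyration: k = √(I/A) = √(2 317 138 / 2 826) = 28.63 mm.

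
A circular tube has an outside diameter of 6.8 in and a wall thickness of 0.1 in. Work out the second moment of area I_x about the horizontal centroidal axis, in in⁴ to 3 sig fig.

I_x ≈ 11.8 in⁴

Decompose the section into non-overlapping parts with the origin at the bottom-left of its bounding rectangle.
Outer circle: ⌀6.8, A = 36.317 in², y = 3.4 in, Ī = 104.96 in⁴.
Bore (subtracted): ⌀6.6, A = 34.212 in², y = 3.4 in, Ī = 93.142 in⁴.
By symmetry the centroid is at mid-height, ȳ = 3.4 in.
All pieces are centred on the horizontal centroidal axis, so I = ΣĪ (holes subtracted) = 11.814 in⁴.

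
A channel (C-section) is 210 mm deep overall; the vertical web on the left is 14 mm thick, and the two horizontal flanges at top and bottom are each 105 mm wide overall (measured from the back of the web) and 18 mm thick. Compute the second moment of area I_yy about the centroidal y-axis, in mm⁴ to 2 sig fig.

Decompose the section into non-overlapping parts with the origin at the bottom-left of its bounding rectangle.
Web: 14 × 210, A = 2 940 mm², x = 7 mm, Ī = 48 020 mm⁴.
Top flange (beyond web): 91 × 18, A = 1 638 mm², x = 59.5 mm, Ī = 1 130 357 mm⁴.
Bottom flange (beyond web): 91 × 18, A = 1 638 mm², x = 59.5 mm, Ī = 1 130 357 mm⁴.
Centroid: x̄ = ΣA·x / ΣA = 34.67 mm.
Transfer each piece to the centroidal y-axis using Ī + A·d² with d = x − 34.67:
  web: d = -27.67 mm → contributes +2 298 793 mm⁴
  top flange (beyond web): d = 24.83 mm → contributes +2 140 319 mm⁴
  bottom flange (beyond web): d = 24.83 mm → contributes +2 140 319 mm⁴
Total I = 6 579 431 mm⁴.

I_yy ≈ 6.6 × 10⁶ mm⁴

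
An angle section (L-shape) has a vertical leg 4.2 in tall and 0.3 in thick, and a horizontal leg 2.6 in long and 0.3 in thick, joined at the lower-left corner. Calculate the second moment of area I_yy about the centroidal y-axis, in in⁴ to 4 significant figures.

Break the section into simple shapes (no overlaps), measuring from the bottom-left corner of the bounding box.
Vertical leg: 0.3 × 4.2, A = 1.26 in², x = 0.15 in, Ī = 0.00945 in⁴.
Horizontal leg (remainder): 2.3 × 0.3, A = 0.69 in², x = 1.45 in, Ī = 0.304175 in⁴.
Centroid: x̄ = ΣA·x / ΣA = 0.61 in.
Transfer each piece to the centroidal y-axis using Ī + A·d² with d = x − 0.61:
  vertical leg: d = -0.46 in → contributes +0.276066 in⁴
  horizontal leg (remainder): d = 0.84 in → contributes +0.791039 in⁴
Total I = 1.06711 in⁴.

I_yy ≈ 1.067 in⁴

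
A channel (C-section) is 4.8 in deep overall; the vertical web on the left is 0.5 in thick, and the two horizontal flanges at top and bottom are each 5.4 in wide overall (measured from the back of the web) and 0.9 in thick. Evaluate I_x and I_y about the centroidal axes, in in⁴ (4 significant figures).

I_x ≈ 38.74 in⁴, I_y ≈ 31.45 in⁴

Treat the section as a set of non-overlapping primitives; coordinates are from the bounding-box lower-left.
Web: 0.5 × 4.8, A = 2.4 in², y = 2.4 in, Ī = 4.608 in⁴.
Top flange (beyond web): 4.9 × 0.9, A = 4.41 in², y = 4.35 in, Ī = 0.297675 in⁴.
Bottom flange (beyond web): 4.9 × 0.9, A = 4.41 in², y = 0.45 in, Ī = 0.297675 in⁴.
By symmetry the centroid is at mid-height, ȳ = 2.4 in.
Transfer each piece to the centroidal x-axis using Ī + A·d² with d = y − 2.4:
  web: d = 0 in → contributes +4.608 in⁴
  top flange (beyond web): d = 1.95 in → contributes +17.0667 in⁴
  bottom flange (beyond web): d = -1.95 in → contributes +17.0667 in⁴
Total I = 38.7414 in⁴.
For the y-axis: x̄ = 2.37246 in.
Repeating about the centroidal y-axis gives I_y = 31.4509 in⁴.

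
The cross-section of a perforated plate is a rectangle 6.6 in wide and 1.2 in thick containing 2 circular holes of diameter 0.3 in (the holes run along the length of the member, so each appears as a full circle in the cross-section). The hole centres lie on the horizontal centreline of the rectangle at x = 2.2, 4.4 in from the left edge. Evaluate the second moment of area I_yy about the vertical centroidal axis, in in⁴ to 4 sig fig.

Split into non-overlapping primitives; take the origin at the lower-left of the bounding box.
Plate: 6.6 × 1.2, A = 7.92 in², x = 3.3 in, Ī = 28.7496 in⁴.
Hole 1 (subtracted): ⌀0.3, A = 0.0706858 in², x = 2.2 in, Ī = 0.000397608 in⁴.
Hole 2 (subtracted): ⌀0.3, A = 0.0706858 in², x = 4.4 in, Ī = 0.000397608 in⁴.
By symmetry the centroid is at mid-width, x̄ = 3.3 in.
Transfer each piece to the vertical centroidal axis using Ī + A·d² with d = x − 3.3:
  plate: d = 0 in → contributes +28.7496 in⁴
  hole 1: d = -1.1 in → contributes −0.0859275 in⁴
  hole 2: d = 1.1 in → contributes −0.0859275 in⁴
Total I = 28.5777 in⁴.

I_yy ≈ 28.58 in⁴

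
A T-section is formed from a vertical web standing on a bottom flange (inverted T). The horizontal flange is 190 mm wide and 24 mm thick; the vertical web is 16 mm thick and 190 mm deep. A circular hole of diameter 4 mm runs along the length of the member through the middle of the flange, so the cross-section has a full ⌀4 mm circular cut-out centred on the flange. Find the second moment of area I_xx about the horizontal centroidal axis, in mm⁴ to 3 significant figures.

I_xx ≈ 3.02 × 10⁷ mm⁴

Treat the section as a set of non-overlapping primitives; coordinates are from the bounding-box lower-left.
Flange: 190 × 24, A = 4 560 mm², y = 12 mm, Ī = 218 880 mm⁴.
Web: 16 × 190, A = 3 040 mm², y = 119 mm, Ī = 9 145 333 mm⁴.
Hole (subtracted): ⌀4, A = 12.566 mm², y = 12 mm, Ī = 12.566 mm⁴.
Centroid: ȳ = ΣA·y / ΣA = 54.871 mm.
Transfer each piece to the horizontal centroidal axis using Ī + A·d² with d = y − 54.871:
  flange: d = -42.871 mm → contributes +8 599 763 mm⁴
  web: d = 64.129 mm → contributes +21 647 465 mm⁴
  hole: d = -42.871 mm → contributes −23 108 mm⁴
Total I = 30 224 119 mm⁴.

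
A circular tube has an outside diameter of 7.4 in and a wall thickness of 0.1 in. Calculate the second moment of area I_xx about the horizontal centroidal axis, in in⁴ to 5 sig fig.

Split into non-overlapping primitives; take the origin at the lower-left of the bounding box.
Outer circle: ⌀7.4, A = 43.0084 in², y = 3.7 in, Ī = 147.1963 in⁴.
Bore (subtracted): ⌀7.2, A = 40.71504 in², y = 3.7 in, Ī = 131.9167 in⁴.
By symmetry the centroid is at mid-height, ȳ = 3.7 in.
All pieces are centred on the horizontal centroidal axis, so I = ΣĪ (holes subtracted) = 15.27953 in⁴.

I_xx ≈ 15.280 in⁴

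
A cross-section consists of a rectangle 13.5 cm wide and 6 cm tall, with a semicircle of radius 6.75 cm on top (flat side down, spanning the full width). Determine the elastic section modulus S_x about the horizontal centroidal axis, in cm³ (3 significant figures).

S_x ≈ 254 cm³

Break the section into simple shapes (no overlaps), measuring from the bottom-left corner of the bounding box.
Rectangular body: 13.5 × 6, A = 81 cm², y = 3 cm, Ī = 243 cm⁴.
Semicircular cap: semicircle r = 6.75, A = 71.569 cm², y = 8.8648 cm, Ī = 227.85 cm⁴.
Centroid: ȳ = ΣA·y / ΣA = 5.7511 cm.
Transfer each piece to the horizontal centroidal axis using Ī + A·d² with d = y − 5.7511:
  rectangular body: d = -2.7511 cm → contributes +856.07 cm⁴
  semicircular cap: d = 3.1137 cm → contributes +921.7 cm⁴
Total I = 1777.8 cm⁴.
Extreme fibre distance c = 6.9989 cm; S = I/c = 254.01 cm³.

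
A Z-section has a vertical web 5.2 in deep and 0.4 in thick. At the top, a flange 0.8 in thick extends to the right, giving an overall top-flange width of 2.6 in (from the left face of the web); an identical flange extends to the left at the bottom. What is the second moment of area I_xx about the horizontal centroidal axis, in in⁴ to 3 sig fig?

I_xx ≈ 21.9 in⁴

Break the section into simple shapes (no overlaps), measuring from the bottom-left corner of the bounding box.
Web: 0.4 × 5.2, A = 2.08 in², y = 2.6 in, Ī = 4.6869 in⁴.
Top flange (beyond web): 2.2 × 0.8, A = 1.76 in², y = 4.8 in, Ī = 0.093867 in⁴.
Bottom flange (beyond web): 2.2 × 0.8, A = 1.76 in², y = 0.4 in, Ī = 0.093867 in⁴.
Centroid: ȳ = ΣA·y / ΣA = 2.6 in.
Transfer each piece to the horizontal centroidal axis using Ī + A·d² with d = y − 2.6:
  web: d = 0 in → contributes +4.6869 in⁴
  top flange (beyond web): d = 2.2 in → contributes +8.6123 in⁴
  bottom flange (beyond web): d = -2.2 in → contributes +8.6123 in⁴
Total I = 21.911 in⁴.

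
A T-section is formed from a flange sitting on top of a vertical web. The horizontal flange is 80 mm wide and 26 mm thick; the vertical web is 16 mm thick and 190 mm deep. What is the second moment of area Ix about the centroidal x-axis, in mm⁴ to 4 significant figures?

Ix ≈ 2.367 × 10⁷ mm⁴

Treat the section as a set of non-overlapping primitives; coordinates are from the bounding-box lower-left.
Flange: 80 × 26, A = 2 080 mm², y = 203 mm, Ī = 117 173 mm⁴.
Web: 16 × 190, A = 3 040 mm², y = 95 mm, Ī = 9 145 333 mm⁴.
Centroid: ȳ = ΣA·y / ΣA = 138.875 mm.
Transfer each piece to the centroidal x-axis using Ī + A·d² with d = y − 138.875:
  flange: d = 64.125 mm → contributes +8 670 166 mm⁴
  web: d = -43.875 mm → contributes +14 997 381 mm⁴
Total I = 23 667 547 mm⁴.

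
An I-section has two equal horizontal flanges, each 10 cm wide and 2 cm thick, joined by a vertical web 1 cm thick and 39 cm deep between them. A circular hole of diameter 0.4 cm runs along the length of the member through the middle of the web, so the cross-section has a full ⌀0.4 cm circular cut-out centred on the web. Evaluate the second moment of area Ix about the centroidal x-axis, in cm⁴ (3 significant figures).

Ix ≈ 2.18 × 10⁴ cm⁴

Break the section into simple shapes (no overlaps), measuring from the bottom-left corner of the bounding box.
Bottom flange: 10 × 2, A = 20 cm², y = 1 cm, Ī = 6.6667 cm⁴.
Web: 1 × 39, A = 39 cm², y = 21.5 cm, Ī = 4943.3 cm⁴.
Top flange: 10 × 2, A = 20 cm², y = 42 cm, Ī = 6.6667 cm⁴.
Hole (subtracted): ⌀0.4, A = 0.12566 cm², y = 21.5 cm, Ī = 0.0012566 cm⁴.
By symmetry the centroid is at mid-height, ȳ = 21.5 cm.
Transfer each piece to the centroidal x-axis using Ī + A·d² with d = y − 21.5:
  bottom flange: d = -20.5 cm → contributes +8411.7 cm⁴
  web: d = 0 cm → contributes +4943.3 cm⁴
  top flange: d = 20.5 cm → contributes +8411.7 cm⁴
  hole: d = 0 cm → contributes −0.0012566 cm⁴
Total I = 21 767 cm⁴.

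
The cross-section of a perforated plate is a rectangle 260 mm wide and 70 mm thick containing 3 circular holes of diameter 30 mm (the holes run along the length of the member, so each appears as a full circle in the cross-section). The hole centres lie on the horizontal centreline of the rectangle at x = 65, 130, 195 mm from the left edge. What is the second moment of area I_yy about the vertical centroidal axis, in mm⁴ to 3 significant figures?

Decompose the section into non-overlapping parts with the origin at the bottom-left of its bounding rectangle.
Plate: 260 × 70, A = 18 200 mm², x = 130 mm, Ī = 102 526 667 mm⁴.
Hole 1 (subtracted): ⌀30, A = 706.86 mm², x = 65 mm, Ī = 39 761 mm⁴.
Hole 2 (subtracted): ⌀30, A = 706.86 mm², x = 130 mm, Ī = 39 761 mm⁴.
Hole 3 (subtracted): ⌀30, A = 706.86 mm², x = 195 mm, Ī = 39 761 mm⁴.
By symmetry the centroid is at mid-width, x̄ = 130 mm.
Transfer each piece to the vertical centroidal axis using Ī + A·d² with d = x − 130:
  plate: d = 0 mm → contributes +102 526 667 mm⁴
  hole 1: d = -65 mm → contributes −3 026 237 mm⁴
  hole 2: d = 0 mm → contributes −39 761 mm⁴
  hole 3: d = 65 mm → contributes −3 026 237 mm⁴
Total I = 96 434 431 mm⁴.

I_yy ≈ 9.64 × 10⁷ mm⁴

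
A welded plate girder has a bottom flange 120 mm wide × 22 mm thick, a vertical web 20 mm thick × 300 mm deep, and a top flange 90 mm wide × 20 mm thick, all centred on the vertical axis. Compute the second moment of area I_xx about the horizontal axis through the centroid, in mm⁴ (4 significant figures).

Break the section into simple shapes (no overlaps), measuring from the bottom-left corner of the bounding box.
Bottom plate: 120 × 22, A = 2 640 mm², y = 11 mm, Ī = 106 480 mm⁴.
Web plate: 20 × 300, A = 6 000 mm², y = 172 mm, Ī = 45 000 000 mm⁴.
Top plate: 90 × 20, A = 1 800 mm², y = 332 mm, Ī = 60 000 mm⁴.
Centroid: ȳ = ΣA·y / ΣA = 158.874 mm.
Transfer each piece to the horizontal axis through the centroid using Ī + A·d² with d = y − 158.874:
  bottom plate: d = -147.874 mm → contributes +57 834 279 mm⁴
  web plate: d = 13.1264 mm → contributes +46 033 820 mm⁴
  top plate: d = 173.126 mm → contributes +54 010 974 mm⁴
Total I = 157 879 073 mm⁴.

I_xx ≈ 1.579 × 10⁸ mm⁴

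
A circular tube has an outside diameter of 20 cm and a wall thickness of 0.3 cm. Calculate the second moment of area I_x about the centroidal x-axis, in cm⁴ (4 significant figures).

Break the section into simple shapes (no overlaps), measuring from the bottom-left corner of the bounding box.
Outer circle: ⌀20, A = 314.159 cm², y = 10 cm, Ī = 7853.98 cm⁴.
Bore (subtracted): ⌀19.4, A = 295.592 cm², y = 10 cm, Ī = 6953.07 cm⁴.
By symmetry the centroid is at mid-height, ȳ = 10 cm.
All pieces are centred on the centroidal x-axis, so I = ΣĪ (holes subtracted) = 900.908 cm⁴.

I_x ≈ 900.9 cm⁴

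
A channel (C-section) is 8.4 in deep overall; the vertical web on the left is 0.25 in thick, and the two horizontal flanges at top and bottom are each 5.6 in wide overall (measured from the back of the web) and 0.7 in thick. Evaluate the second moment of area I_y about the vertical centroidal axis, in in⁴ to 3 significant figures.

I_y ≈ 30.7 in⁴

Split into non-overlapping primitives; take the origin at the lower-left of the bounding box.
Web: 0.25 × 8.4, A = 2.1 in², x = 0.125 in, Ī = 0.010938 in⁴.
Top flange (beyond web): 5.35 × 0.7, A = 3.745 in², x = 2.925 in, Ī = 8.9326 in⁴.
Bottom flange (beyond web): 5.35 × 0.7, A = 3.745 in², x = 2.925 in, Ī = 8.9326 in⁴.
Centroid: x̄ = ΣA·x / ΣA = 2.3119 in.
Transfer each piece to the vertical centroidal axis using Ī + A·d² with d = x − 2.3119:
  web: d = -2.1869 in → contributes +10.054 in⁴
  top flange (beyond web): d = 0.61314 in → contributes +10.34 in⁴
  bottom flange (beyond web): d = 0.61314 in → contributes +10.34 in⁴
Total I = 30.735 in⁴.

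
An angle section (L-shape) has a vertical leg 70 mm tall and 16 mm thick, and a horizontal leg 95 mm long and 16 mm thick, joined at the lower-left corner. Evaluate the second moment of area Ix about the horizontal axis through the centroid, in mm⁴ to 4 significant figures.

Treat the section as a set of non-overlapping primitives; coordinates are from the bounding-box lower-left.
Vertical leg: 16 × 70, A = 1 120 mm², y = 35 mm, Ī = 457 333 mm⁴.
Horizontal leg (remainder): 79 × 16, A = 1 264 mm², y = 8 mm, Ī = 26965.3 mm⁴.
Centroid: ȳ = ΣA·y / ΣA = 20.6846 mm.
Transfer each piece to the horizontal axis through the centroid using Ī + A·d² with d = y − 20.6846:
  vertical leg: d = 14.3154 mm → contributes +686 857 mm⁴
  horizontal leg (remainder): d = -12.6846 mm → contributes +230 341 mm⁴
Total I = 917 197 mm⁴.

Ix ≈ 9.172 × 10⁵ mm⁴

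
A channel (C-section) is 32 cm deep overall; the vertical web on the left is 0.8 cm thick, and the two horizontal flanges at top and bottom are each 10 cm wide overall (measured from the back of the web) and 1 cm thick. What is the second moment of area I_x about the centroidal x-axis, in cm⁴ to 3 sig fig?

Break the section into simple shapes (no overlaps), measuring from the bottom-left corner of the bounding box.
Web: 0.8 × 32, A = 25.6 cm², y = 16 cm, Ī = 2184.5 cm⁴.
Top flange (beyond web): 9.2 × 1, A = 9.2 cm², y = 31.5 cm, Ī = 0.76667 cm⁴.
Bottom flange (beyond web): 9.2 × 1, A = 9.2 cm², y = 0.5 cm, Ī = 0.76667 cm⁴.
By symmetry the centroid is at mid-height, ȳ = 16 cm.
Transfer each piece to the centroidal x-axis using Ī + A·d² with d = y − 16:
  web: d = 0 cm → contributes +2184.5 cm⁴
  top flange (beyond web): d = 15.5 cm → contributes +2211.1 cm⁴
  bottom flange (beyond web): d = -15.5 cm → contributes +2211.1 cm⁴
Total I = 6606.7 cm⁴.

I_x ≈ 6610 cm⁴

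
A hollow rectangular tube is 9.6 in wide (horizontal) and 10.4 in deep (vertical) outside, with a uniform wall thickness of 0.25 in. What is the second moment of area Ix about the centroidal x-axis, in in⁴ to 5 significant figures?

Ix ≈ 164.08 in⁴

Decompose the section into non-overlapping parts with the origin at the bottom-left of its bounding rectangle.
Outer rectangle: 9.6 × 10.4, A = 99.84 in², y = 5.2 in, Ī = 899.8912 in⁴.
Inner void (subtracted): 9.1 × 9.9, A = 90.09 in², y = 5.2 in, Ī = 735.8101 in⁴.
By symmetry the centroid is at mid-height, ȳ = 5.2 in.
All pieces are centred on the centroidal x-axis, so I = ΣĪ (holes subtracted) = 164.0811 in⁴.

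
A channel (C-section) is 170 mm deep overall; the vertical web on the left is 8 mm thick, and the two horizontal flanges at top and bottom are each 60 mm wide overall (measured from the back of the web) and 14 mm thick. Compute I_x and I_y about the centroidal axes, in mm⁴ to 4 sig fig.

Split into non-overlapping primitives; take the origin at the lower-left of the bounding box.
Web: 8 × 170, A = 1 360 mm², y = 85 mm, Ī = 3 275 333 mm⁴.
Top flange (beyond web): 52 × 14, A = 728 mm², y = 163 mm, Ī = 11890.7 mm⁴.
Bottom flange (beyond web): 52 × 14, A = 728 mm², y = 7 mm, Ī = 11890.7 mm⁴.
By symmetry the centroid is at mid-height, ȳ = 85 mm.
Transfer each piece to the centroidal x-axis using Ī + A·d² with d = y − 85:
  web: d = 0 mm → contributes +3 275 333 mm⁴
  top flange (beyond web): d = 78 mm → contributes +4 441 043 mm⁴
  bottom flange (beyond web): d = -78 mm → contributes +4 441 043 mm⁴
Total I = 12 157 419 mm⁴.
For the y-axis: x̄ = 19.5114 mm.
Repeating about the centroidal y-axis gives I_y = 968 202 mm⁴.

I_x ≈ 1.216 × 10⁷ mm⁴, I_y ≈ 9.682 × 10⁵ mm⁴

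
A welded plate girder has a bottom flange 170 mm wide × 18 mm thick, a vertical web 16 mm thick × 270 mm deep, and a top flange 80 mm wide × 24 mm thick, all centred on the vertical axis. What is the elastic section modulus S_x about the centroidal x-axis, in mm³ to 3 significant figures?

Break the section into simple shapes (no overlaps), measuring from the bottom-left corner of the bounding box.
Bottom plate: 170 × 18, A = 3 060 mm², y = 9 mm, Ī = 82 620 mm⁴.
Web plate: 16 × 270, A = 4 320 mm², y = 153 mm, Ī = 26 244 000 mm⁴.
Top plate: 80 × 24, A = 1 920 mm², y = 300 mm, Ī = 92 160 mm⁴.
Centroid: ȳ = ΣA·y / ΣA = 135.97 mm.
Transfer each piece to the centroidal x-axis using Ī + A·d² with d = y − 135.97:
  bottom plate: d = -126.97 mm → contributes +49 412 291 mm⁴
  web plate: d = 17.032 mm → contributes +27 497 223 mm⁴
  top plate: d = 164.03 mm → contributes +51 752 797 mm⁴
Total I = 128 662 310 mm⁴.
Extreme fibre distance c = 176.03 mm; S = I/c = 730 902 mm³.

S_x ≈ 7.31 × 10⁵ mm³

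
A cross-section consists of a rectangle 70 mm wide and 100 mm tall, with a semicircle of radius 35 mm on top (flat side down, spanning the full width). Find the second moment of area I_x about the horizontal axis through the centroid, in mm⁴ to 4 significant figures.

I_x ≈ 1.235 × 10⁷ mm⁴

Decompose the section into non-overlapping parts with the origin at the bottom-left of its bounding rectangle.
Rectangular body: 70 × 100, A = 7 000 mm², y = 50 mm, Ī = 5 833 333 mm⁴.
Semicircular cap: semicircle r = 35, A = 1924.23 mm², y = 114.854 mm, Ī = 164 704 mm⁴.
Centroid: ȳ = ΣA·y / ΣA = 63.9838 mm.
Transfer each piece to the horizontal axis through the centroid using Ī + A·d² with d = y − 63.9838:
  rectangular body: d = -13.9838 mm → contributes +7 202 160 mm⁴
  semicircular cap: d = 50.8707 mm → contributes +5 144 261 mm⁴
Total I = 12 346 421 mm⁴.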